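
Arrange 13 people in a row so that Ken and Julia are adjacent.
Treat as block: (13-1)! × 2! = 479001600 × 2 = 958003200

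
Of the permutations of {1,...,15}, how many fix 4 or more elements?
Exactly j fixed points: C(15,j)·!(15-j); sum over j ≥ 4 (derangement numbers via !m = (m-1)·(!(m-1) + !(m-2)): !0..!11 = 1, 0, 1, 2, 9, 44, 265, 1854, 14833, 133496, 1334961, 14684570). Σ_{j=4}^{15} C(15,j)·!(15-j) = C(15,4)·!11 + C(15,5)·!10 + C(15,6)·!9 + C(15,7)·!8 + C(15,8)·!7 + C(15,9)·!6 + C(15,10)·!5 + C(15,11)·!4 + C(15,12)·!3 + C(15,13)·!2 + C(15,14)·!1 + C(15,15)·!0 = 1365·14684570 + 3003·1334961 + 5005·133496 + 6435·14833 + 6435·1854 + 5005·265 + 3003·44 + 1365·9 + 455·2 + 105·1 + 15·0 + 1·1 = 24830326016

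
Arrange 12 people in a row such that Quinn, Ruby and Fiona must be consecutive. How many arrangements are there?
Treat the 3 as one block: (12-3+1)! × 3! = 3628800 × 6 = 21772800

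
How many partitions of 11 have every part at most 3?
Let r_j(i) = number of partitions of i into parts ≤ j, for i = 0..11. r_1(i) = 1 for all i; r_j(i) = r_{j-1}(i) + r_j(i-j). Rows j = 2..3: ≤2: 1 1 2 2 3 3 4 4 5 5 6 6; ≤3: 1 1 2 3 4 5 7 8 10 12 14 16. r_3(11) = 16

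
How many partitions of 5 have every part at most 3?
Let r_j(i) = number of partitions of i into parts ≤ j, for i = 0..5. r_1(i) = 1 for all i; r_j(i) = r_{j-1}(i) + r_j(i-j). Rows j = 2..3: ≤2: 1 1 2 2 3 3; ≤3: 1 1 2 3 4 5. r_3(5) = 5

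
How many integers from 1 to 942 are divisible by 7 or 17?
⌊942/7⌋ + ⌊942/17⌋ - ⌊942/119⌋ = 134 + 55 - 7 = 182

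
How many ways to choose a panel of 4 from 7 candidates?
C(7,4) = 7!/(4!×3!) = 35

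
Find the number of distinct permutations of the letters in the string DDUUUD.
6! / (3! × 3!) = 20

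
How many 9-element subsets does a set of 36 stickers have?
C(36,9) = 36!/(9!×27!) = 94143280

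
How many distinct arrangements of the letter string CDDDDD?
6! / (1! × 5!) = 6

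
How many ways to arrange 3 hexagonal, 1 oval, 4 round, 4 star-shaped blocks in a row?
12! / (3! × 1! × 4! × 4!) = 138600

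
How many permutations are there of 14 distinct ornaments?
14! = 87178291200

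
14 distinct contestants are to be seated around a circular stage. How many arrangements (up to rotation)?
Circular: fix one position, arrange the rest. (14-1)! = 6227020800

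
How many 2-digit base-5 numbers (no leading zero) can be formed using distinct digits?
First digit: 4 choices (nonzero). Then descending: 4 × 4 = 16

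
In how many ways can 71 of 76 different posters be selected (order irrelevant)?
C(76,71) = 76!/(71!×5!) = 18474840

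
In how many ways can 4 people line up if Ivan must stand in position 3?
Fix one position: (4-1)! = 6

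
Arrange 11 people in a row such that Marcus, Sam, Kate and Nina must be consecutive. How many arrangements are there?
Treat the 4 as one block: (11-4+1)! × 4! = 40320 × 24 = 967680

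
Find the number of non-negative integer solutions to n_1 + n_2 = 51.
C(51+2-1, 2-1) = C(52, 1) = 52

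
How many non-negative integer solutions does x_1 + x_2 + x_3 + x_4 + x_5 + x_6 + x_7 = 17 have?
C(17+7-1, 7-1) = C(23, 6) = 100947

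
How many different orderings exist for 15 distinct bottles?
15! = 1307674368000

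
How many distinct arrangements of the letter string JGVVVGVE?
8! / (1! × 1! × 4! × 2!) = 840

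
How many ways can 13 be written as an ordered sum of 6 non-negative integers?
C(13+6-1, 6-1) = C(18, 5) = 8568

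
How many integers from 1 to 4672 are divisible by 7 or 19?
⌊4672/7⌋ + ⌊4672/19⌋ - ⌊4672/133⌋ = 667 + 245 - 35 = 877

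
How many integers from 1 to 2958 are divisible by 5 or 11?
⌊2958/5⌋ + ⌊2958/11⌋ - ⌊2958/55⌋ = 591 + 268 - 53 = 806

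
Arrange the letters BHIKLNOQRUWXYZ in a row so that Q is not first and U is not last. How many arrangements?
By inclusion-exclusion: 14! - 2×(14-1)! + (14-2)! = 87178291200 - 12454041600 + 479001600 = 75203251200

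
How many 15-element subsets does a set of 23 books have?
C(23,15) = 23!/(15!×8!) = 490314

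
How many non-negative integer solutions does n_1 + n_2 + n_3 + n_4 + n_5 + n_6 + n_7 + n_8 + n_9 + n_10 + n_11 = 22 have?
C(22+11-1, 11-1) = C(32, 10) = 64512240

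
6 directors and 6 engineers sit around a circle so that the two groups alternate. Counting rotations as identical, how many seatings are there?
Fix one of the directors: (6-1)! ways for the remaining directors, × 6! ways for the engineers = 120 × 720 = 86400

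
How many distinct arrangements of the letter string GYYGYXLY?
8! / (1! × 2! × 1! × 4!) = 840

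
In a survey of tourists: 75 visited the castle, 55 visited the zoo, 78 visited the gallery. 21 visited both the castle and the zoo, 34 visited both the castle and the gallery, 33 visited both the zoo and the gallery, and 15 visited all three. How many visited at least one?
|A∪B∪C| = 75+55+78-21-34-33+15 = 135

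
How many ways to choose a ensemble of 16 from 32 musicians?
C(32,16) = 32!/(16!×16!) = 601080390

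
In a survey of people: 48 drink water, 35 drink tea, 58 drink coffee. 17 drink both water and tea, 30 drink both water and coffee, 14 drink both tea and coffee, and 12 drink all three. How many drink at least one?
|A∪B∪C| = 48+35+58-17-30-14+12 = 92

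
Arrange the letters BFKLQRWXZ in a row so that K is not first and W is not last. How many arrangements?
By inclusion-exclusion: 9! - 2×(9-1)! + (9-2)! = 362880 - 80640 + 5040 = 287280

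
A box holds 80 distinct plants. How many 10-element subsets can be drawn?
C(80,10) = 80!/(10!×70!) = 1646492110120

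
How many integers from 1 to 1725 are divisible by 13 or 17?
⌊1725/13⌋ + ⌊1725/17⌋ - ⌊1725/221⌋ = 132 + 101 - 7 = 226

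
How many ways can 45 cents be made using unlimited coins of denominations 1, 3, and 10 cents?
Coefficient of x^45 in 1/(1-x^1) · 1/(1-x^3) · 1/(1-x^10). Case on j = number of 10-cent coins (j = 0..4); remainder r = 45 - 10j is made from {1,3} in ⌊r/3⌋+1 ways. r = 45, 35, 25, 15, 5 → 16 + 12 + 9 + 6 + 2 = 45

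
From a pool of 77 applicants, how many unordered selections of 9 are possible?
C(77,9) = 77!/(9!×68!) = 161322559475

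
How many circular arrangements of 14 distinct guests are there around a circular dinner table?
Circular: fix one position, arrange the rest. (14-1)! = 6227020800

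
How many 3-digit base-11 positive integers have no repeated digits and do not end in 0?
Last digit: 10 nonzero choices. First digit: 9 (nonzero, ≠last). Middle 1: P(9,1) = 9. Total = 810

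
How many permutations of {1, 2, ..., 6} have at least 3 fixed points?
Exactly j fixed points: C(6,j)·!(6-j); sum over j ≥ 3 (derangement numbers via !m = (m-1)·(!(m-1) + !(m-2)): !0..!3 = 1, 0, 1, 2). Σ_{j=3}^{6} C(6,j)·!(6-j) = C(6,3)·!3 + C(6,4)·!2 + C(6,5)·!1 + C(6,6)·!0 = 20·2 + 15·1 + 6·0 + 1·1 = 56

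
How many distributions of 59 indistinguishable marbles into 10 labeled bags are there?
C(59+10-1, 10-1) = C(68, 9) = 49280065120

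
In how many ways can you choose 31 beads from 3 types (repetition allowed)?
C(31+3-1, 3-1) = C(33, 2) = 528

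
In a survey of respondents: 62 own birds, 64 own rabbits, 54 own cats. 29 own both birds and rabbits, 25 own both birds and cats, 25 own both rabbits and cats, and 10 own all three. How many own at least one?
|A∪B∪C| = 62+64+54-29-25-25+10 = 111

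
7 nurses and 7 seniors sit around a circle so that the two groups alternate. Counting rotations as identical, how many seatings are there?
Fix one of the nurses: (7-1)! ways for the remaining nurses, × 7! ways for the seniors = 720 × 5040 = 3628800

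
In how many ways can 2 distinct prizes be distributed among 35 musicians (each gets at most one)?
P(35,2) = 35!/(35-2)! = 1190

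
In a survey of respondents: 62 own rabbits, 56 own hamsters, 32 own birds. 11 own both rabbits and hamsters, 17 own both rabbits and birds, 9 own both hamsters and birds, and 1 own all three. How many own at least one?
|A∪B∪C| = 62+56+32-11-17-9+1 = 114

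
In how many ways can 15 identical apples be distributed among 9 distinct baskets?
C(15+9-1, 9-1) = C(23, 8) = 490314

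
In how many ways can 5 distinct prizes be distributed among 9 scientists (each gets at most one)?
P(9,5) = 9!/(9-5)! = 15120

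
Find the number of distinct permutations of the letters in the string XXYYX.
5! / (3! × 2!) = 10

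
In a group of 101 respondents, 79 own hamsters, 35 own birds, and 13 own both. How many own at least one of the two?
|A∪B| = |A| + |B| - |A∩B| = 79 + 35 - 13 = 101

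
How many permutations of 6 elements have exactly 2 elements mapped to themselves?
Choose the 2 fixed points C(6,2) = 15, derange the rest: !4 = Σ_{j=0}^{4} (-1)^j·4!/j! = 24 - 24 + 12 - 4 + 1 = 9. Product = 15 × 9 = 135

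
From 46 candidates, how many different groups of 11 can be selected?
C(46,11) = 46!/(11!×35!) = 13340783196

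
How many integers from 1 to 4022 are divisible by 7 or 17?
⌊4022/7⌋ + ⌊4022/17⌋ - ⌊4022/119⌋ = 574 + 236 - 33 = 777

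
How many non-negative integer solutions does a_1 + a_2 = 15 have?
C(15+2-1, 2-1) = C(16, 1) = 16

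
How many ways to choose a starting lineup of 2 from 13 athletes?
C(13,2) = 13!/(2!×11!) = 78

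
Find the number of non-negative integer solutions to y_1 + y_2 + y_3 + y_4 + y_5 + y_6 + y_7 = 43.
C(43+7-1, 7-1) = C(49, 6) = 13983816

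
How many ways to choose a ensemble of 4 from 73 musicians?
C(73,4) = 73!/(4!×69!) = 1088430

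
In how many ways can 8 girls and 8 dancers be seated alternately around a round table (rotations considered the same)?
Fix one of the girls: (8-1)! ways for the remaining girls, × 8! ways for the dancers = 5040 × 40320 = 203212800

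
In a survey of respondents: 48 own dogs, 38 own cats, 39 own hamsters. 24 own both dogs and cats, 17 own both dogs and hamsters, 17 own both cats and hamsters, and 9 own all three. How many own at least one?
|A∪B∪C| = 48+38+39-24-17-17+9 = 76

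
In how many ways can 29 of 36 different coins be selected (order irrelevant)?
C(36,29) = 36!/(29!×7!) = 8347680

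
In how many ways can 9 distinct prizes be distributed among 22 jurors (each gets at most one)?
P(22,9) = 22!/(22-9)! = 180503769600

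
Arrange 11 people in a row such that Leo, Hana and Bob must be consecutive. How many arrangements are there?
Treat the 3 as one block: (11-3+1)! × 3! = 362880 × 6 = 2177280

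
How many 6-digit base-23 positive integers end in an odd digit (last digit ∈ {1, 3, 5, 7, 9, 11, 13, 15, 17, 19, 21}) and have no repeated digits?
Last∈{1,3,5,7,9,11,13,15,17,19,21}. Last=0: 0. Last nonzero: 11×21×P(21,4) = 33180840. Total = 33180840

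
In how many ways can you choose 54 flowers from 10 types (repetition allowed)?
C(54+10-1, 10-1) = C(63, 9) = 23667689815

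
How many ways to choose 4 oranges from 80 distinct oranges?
C(80,4) = 80!/(4!×76!) = 1581580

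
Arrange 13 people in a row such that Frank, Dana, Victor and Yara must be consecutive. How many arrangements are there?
Treat the 4 as one block: (13-4+1)! × 4! = 3628800 × 24 = 87091200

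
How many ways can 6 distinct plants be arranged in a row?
6! = 720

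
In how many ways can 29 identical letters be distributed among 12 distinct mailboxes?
C(29+12-1, 12-1) = C(40, 11) = 2311801440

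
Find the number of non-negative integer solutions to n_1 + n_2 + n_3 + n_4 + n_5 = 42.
C(42+5-1, 5-1) = C(46, 4) = 163185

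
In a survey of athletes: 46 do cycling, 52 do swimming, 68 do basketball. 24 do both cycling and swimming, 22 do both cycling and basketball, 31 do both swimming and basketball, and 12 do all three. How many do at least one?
|A∪B∪C| = 46+52+68-24-22-31+12 = 101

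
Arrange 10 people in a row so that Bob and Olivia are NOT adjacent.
Total - adjacent = 10! - (10-1)!×2 = 3628800 - 725760 = 2903040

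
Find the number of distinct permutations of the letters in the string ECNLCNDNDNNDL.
13! / (2! × 2! × 1! × 5! × 3!) = 2162160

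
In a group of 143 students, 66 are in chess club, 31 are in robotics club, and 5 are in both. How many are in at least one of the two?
|A∪B| = |A| + |B| - |A∩B| = 66 + 31 - 5 = 92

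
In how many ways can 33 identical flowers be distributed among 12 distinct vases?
C(33+12-1, 12-1) = C(44, 11) = 7669339132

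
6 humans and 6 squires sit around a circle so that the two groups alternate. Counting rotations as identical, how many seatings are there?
Fix one of the humans: (6-1)! ways for the remaining humans, × 6! ways for the squires = 120 × 720 = 86400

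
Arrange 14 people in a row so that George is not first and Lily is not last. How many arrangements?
By inclusion-exclusion: 14! - 2×(14-1)! + (14-2)! = 87178291200 - 12454041600 + 479001600 = 75203251200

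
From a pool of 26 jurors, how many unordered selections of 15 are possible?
C(26,15) = 26!/(15!×11!) = 7726160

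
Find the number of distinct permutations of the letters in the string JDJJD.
5! / (2! × 3!) = 10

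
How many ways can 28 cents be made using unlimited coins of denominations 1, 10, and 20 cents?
Coefficient of x^28 in 1/(1-x^1) · 1/(1-x^10) · 1/(1-x^20). Case on j = number of 20-cent coins (j = 0..1); remainder r = 28 - 20j is made from {1,10} in ⌊r/10⌋+1 ways. r = 28, 8 → 3 + 1 = 4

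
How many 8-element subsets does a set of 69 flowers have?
C(69,8) = 69!/(8!×61!) = 8361453672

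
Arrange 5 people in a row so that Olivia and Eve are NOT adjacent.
Total - adjacent = 5! - (5-1)!×2 = 120 - 48 = 72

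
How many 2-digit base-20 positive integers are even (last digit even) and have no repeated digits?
Last∈{0,2,4,6,8,10,12,14,16,18}. Last=0: 19. Last nonzero: 9×18×P(18,0) = 162. Total = 181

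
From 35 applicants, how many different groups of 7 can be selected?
C(35,7) = 35!/(7!×28!) = 6724520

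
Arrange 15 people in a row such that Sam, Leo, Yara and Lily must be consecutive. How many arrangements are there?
Treat the 4 as one block: (15-4+1)! × 4! = 479001600 × 24 = 11496038400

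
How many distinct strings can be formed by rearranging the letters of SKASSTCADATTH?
13! / (3! × 1! × 1! × 1! × 3! × 3! × 1!) = 28828800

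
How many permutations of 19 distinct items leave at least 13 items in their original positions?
Exactly j fixed points: C(19,j)·!(19-j); sum over j ≥ 13 (derangement numbers via !m = (m-1)·(!(m-1) + !(m-2)): !0..!6 = 1, 0, 1, 2, 9, 44, 265). Σ_{j=13}^{19} C(19,j)·!(19-j) = C(19,13)·!6 + C(19,14)·!5 + C(19,15)·!4 + C(19,16)·!3 + C(19,17)·!2 + C(19,18)·!1 + C(19,19)·!0 = 27132·265 + 11628·44 + 3876·9 + 969·2 + 171·1 + 19·0 + 1·1 = 7738606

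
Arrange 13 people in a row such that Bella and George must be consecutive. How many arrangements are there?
Treat the 2 as one block: (13-2+1)! × 2! = 479001600 × 2 = 958003200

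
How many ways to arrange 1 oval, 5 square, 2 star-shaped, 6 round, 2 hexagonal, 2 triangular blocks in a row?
18! / (1! × 5! × 2! × 6! × 2! × 2!) = 9262693440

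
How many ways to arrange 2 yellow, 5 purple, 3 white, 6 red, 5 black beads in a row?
21! / (2! × 5! × 3! × 6! × 5!) = 410646075840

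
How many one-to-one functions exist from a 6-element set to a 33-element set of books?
P(33,6) = 33!/(33-6)! = 797448960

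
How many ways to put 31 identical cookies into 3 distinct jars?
C(31+3-1, 3-1) = C(33, 2) = 528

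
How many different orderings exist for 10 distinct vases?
10! = 3628800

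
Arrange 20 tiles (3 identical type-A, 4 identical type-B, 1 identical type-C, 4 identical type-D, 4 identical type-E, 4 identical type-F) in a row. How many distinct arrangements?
20! / (3! × 4! × 1! × 4! × 4! × 4!) = 1222160940000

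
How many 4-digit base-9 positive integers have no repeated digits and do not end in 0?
Last digit: 8 nonzero choices. First digit: 7 (nonzero, ≠last). Middle 2: P(7,2) = 42. Total = 2352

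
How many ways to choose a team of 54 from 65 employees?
C(65,54) = 65!/(54!×11!) = 895068996640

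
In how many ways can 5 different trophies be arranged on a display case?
5! = 120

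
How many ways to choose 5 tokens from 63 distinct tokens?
C(63,5) = 63!/(5!×58!) = 7028847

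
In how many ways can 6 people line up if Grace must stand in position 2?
Fix one position: (6-1)! = 120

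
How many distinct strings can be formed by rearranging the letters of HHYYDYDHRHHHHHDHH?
17! / (3! × 10! × 1! × 3!) = 2722720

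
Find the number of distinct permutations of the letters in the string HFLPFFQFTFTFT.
13! / (1! × 3! × 1! × 1! × 1! × 6!) = 1441440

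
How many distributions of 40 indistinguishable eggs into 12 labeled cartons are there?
C(40+12-1, 12-1) = C(51, 11) = 47626016970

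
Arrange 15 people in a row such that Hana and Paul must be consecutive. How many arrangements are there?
Treat the 2 as one block: (15-2+1)! × 2! = 87178291200 × 2 = 174356582400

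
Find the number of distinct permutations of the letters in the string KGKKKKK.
7! / (1! × 6!) = 7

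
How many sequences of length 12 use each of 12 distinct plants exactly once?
12! = 479001600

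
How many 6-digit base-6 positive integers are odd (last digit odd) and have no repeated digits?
Last∈{1,3,5}. Last=0: 0. Last nonzero: 3×4×P(4,4) = 288. Total = 288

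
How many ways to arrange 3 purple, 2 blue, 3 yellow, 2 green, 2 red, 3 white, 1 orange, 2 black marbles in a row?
18! / (3! × 2! × 3! × 2! × 2! × 3! × 1! × 2!) = 1852538688000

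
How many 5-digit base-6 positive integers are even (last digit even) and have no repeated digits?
Last∈{0,2,4}. Last=0: 120. Last nonzero: 2×4×P(4,3) = 192. Total = 312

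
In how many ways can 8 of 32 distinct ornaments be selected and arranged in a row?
P(32,8) = 32!/(32-8)! = 424097856000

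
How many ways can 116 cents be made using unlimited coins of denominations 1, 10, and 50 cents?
Coefficient of x^116 in 1/(1-x^1) · 1/(1-x^10) · 1/(1-x^50). Case on j = number of 50-cent coins (j = 0..2); remainder r = 116 - 50j is made from {1,10} in ⌊r/10⌋+1 ways. r = 116, 66, 16 → 12 + 7 + 2 = 21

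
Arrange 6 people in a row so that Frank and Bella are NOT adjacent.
Total - adjacent = 6! - (6-1)!×2 = 720 - 240 = 480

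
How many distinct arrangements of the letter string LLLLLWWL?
8! / (6! × 2!) = 28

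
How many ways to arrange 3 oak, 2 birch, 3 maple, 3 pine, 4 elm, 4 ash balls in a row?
19! / (3! × 2! × 3! × 3! × 4! × 4!) = 488864376000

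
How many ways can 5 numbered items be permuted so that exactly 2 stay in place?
Choose the 2 fixed points C(5,2) = 10, derange the rest: !3 = Σ_{j=0}^{3} (-1)^j·3!/j! = 6 - 6 + 3 - 1 = 2. Product = 10 × 2 = 20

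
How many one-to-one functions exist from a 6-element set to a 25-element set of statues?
P(25,6) = 25!/(25-6)! = 127512000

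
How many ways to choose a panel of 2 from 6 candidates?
C(6,2) = 6!/(2!×4!) = 15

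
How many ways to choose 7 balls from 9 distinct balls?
C(9,7) = 9!/(7!×2!) = 36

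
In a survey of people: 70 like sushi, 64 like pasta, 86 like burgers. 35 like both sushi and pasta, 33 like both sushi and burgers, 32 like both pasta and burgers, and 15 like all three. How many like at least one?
|A∪B∪C| = 70+64+86-35-33-32+15 = 135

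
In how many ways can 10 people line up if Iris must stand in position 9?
Fix one position: (10-1)! = 362880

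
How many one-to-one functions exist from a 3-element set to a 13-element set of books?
P(13,3) = 13!/(13-3)! = 1716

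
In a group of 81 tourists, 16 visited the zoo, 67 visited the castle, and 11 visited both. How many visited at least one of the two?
|A∪B| = |A| + |B| - |A∩B| = 16 + 67 - 11 = 72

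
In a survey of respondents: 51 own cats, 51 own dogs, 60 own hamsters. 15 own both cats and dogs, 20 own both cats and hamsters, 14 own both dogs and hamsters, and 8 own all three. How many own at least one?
|A∪B∪C| = 51+51+60-15-20-14+8 = 121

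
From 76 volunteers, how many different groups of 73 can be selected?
C(76,73) = 76!/(73!×3!) = 70300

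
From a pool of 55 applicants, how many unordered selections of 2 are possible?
C(55,2) = 55!/(2!×53!) = 1485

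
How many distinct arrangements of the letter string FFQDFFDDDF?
10! / (1! × 4! × 5!) = 1260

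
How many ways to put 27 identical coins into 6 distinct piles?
C(27+6-1, 6-1) = C(32, 5) = 201376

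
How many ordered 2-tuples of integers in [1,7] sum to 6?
Coefficient of x^6 in (x + x² + ... + x^7)^2. By inclusion-exclusion on dice exceeding 7: Σ_j (-1)^j C(2,j)·C(6-1-7j, 1) = C(2,0)·C(5,1) = 1·5 = 5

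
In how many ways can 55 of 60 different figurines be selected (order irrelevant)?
C(60,55) = 60!/(55!×5!) = 5461512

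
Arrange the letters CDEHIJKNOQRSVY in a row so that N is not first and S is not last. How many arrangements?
By inclusion-exclusion: 14! - 2×(14-1)! + (14-2)! = 87178291200 - 12454041600 + 479001600 = 75203251200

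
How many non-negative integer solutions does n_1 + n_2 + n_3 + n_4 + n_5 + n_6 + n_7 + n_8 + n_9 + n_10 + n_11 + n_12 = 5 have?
C(5+12-1, 12-1) = C(16, 11) = 4368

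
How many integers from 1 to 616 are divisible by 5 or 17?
⌊616/5⌋ + ⌊616/17⌋ - ⌊616/85⌋ = 123 + 36 - 7 = 152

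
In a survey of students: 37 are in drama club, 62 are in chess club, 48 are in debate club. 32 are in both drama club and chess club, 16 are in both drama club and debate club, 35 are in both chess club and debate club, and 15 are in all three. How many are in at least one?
|A∪B∪C| = 37+62+48-32-16-35+15 = 79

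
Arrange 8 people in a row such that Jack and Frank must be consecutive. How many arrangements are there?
Treat the 2 as one block: (8-2+1)! × 2! = 5040 × 2 = 10080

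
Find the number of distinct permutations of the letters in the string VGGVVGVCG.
9! / (1! × 4! × 4!) = 630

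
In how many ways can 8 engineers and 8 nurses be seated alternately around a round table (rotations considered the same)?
Fix one of the engineers: (8-1)! ways for the remaining engineers, × 8! ways for the nurses = 5040 × 40320 = 203212800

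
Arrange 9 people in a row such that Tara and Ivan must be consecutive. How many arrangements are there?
Treat the 2 as one block: (9-2+1)! × 2! = 40320 × 2 = 80640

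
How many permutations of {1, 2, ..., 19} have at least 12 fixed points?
Exactly j fixed points: C(19,j)·!(19-j); sum over j ≥ 12 (derangement numbers via !m = (m-1)·(!(m-1) + !(m-2)): !0..!7 = 1, 0, 1, 2, 9, 44, 265, 1854). Σ_{j=12}^{19} C(19,j)·!(19-j) = C(19,12)·!7 + C(19,13)·!6 + C(19,14)·!5 + C(19,15)·!4 + C(19,16)·!3 + C(19,17)·!2 + C(19,18)·!1 + C(19,19)·!0 = 50388·1854 + 27132·265 + 11628·44 + 3876·9 + 969·2 + 171·1 + 19·0 + 1·1 = 101157958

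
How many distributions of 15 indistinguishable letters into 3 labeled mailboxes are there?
C(15+3-1, 3-1) = C(17, 2) = 136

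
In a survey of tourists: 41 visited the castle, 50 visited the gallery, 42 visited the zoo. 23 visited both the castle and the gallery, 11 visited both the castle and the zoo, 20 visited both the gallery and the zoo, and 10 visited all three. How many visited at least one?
|A∪B∪C| = 41+50+42-23-11-20+10 = 89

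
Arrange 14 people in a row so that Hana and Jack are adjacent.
Treat as block: (14-1)! × 2! = 6227020800 × 2 = 12454041600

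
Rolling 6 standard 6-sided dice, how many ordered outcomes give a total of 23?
Coefficient of x^23 in (x + x² + ... + x^6)^6. By inclusion-exclusion on dice exceeding 6: Σ_j (-1)^j C(6,j)·C(23-1-6j, 5) = C(6,0)·C(22,5) - C(6,1)·C(16,5) + C(6,2)·C(10,5) = 1·26334 - 6·4368 + 15·252 = 3906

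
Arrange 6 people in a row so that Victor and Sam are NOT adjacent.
Total - adjacent = 6! - (6-1)!×2 = 720 - 240 = 480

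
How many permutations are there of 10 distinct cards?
10! = 3628800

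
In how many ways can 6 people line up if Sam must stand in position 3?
Fix one position: (6-1)! = 120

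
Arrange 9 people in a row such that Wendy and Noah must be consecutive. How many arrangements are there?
Treat the 2 as one block: (9-2+1)! × 2! = 40320 × 2 = 80640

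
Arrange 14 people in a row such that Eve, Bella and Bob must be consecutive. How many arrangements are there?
Treat the 3 as one block: (14-3+1)! × 3! = 479001600 × 6 = 2874009600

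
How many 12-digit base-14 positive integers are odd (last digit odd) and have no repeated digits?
Last∈{1,3,5,7,9,11,13}. Last=0: 0. Last nonzero: 7×12×P(12,10) = 20118067200. Total = 20118067200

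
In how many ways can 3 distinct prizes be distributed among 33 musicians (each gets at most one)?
P(33,3) = 33!/(33-3)! = 32736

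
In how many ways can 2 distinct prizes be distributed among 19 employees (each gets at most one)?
P(19,2) = 19!/(19-2)! = 342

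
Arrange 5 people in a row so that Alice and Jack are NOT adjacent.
Total - adjacent = 5! - (5-1)!×2 = 120 - 48 = 72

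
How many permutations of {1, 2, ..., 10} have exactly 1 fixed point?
Choose the 1 fixed point C(10,1) = 10, derange the rest: !9 = Σ_{j=0}^{9} (-1)^j·9!/j! = 362880 - 362880 + 181440 - 60480 + 15120 - 3024 + 504 - 72 + 9 - 1 = 133496. Product = 10 × 133496 = 1334960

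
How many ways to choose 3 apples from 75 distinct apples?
C(75,3) = 75!/(3!×72!) = 67525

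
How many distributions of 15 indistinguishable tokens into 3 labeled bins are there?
C(15+3-1, 3-1) = C(17, 2) = 136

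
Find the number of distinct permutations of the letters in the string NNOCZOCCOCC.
11! / (5! × 1! × 3! × 2!) = 27720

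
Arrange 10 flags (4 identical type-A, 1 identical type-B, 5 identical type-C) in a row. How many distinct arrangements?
10! / (4! × 1! × 5!) = 1260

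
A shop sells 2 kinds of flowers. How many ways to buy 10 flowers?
C(10+2-1, 2-1) = C(11, 1) = 11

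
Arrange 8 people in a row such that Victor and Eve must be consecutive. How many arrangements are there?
Treat the 2 as one block: (8-2+1)! × 2! = 5040 × 2 = 10080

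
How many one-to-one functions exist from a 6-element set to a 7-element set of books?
P(7,6) = 7!/(7-6)! = 5040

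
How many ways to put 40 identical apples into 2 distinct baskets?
C(40+2-1, 2-1) = C(41, 1) = 41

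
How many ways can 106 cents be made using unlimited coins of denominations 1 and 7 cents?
Coefficient of x^106 in 1/(1-x^1) · 1/(1-x^7). Use j coins of 7 for j = 0..⌊106/7⌋ = 15, the rest in 1s: 15 + 1 = 16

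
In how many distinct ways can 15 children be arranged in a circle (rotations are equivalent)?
Circular: fix one position, arrange the rest. (15-1)! = 87178291200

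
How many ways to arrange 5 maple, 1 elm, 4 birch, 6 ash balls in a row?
16! / (5! × 1! × 4! × 6!) = 10090080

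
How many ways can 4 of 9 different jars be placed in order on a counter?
P(9,4) = 9!/(9-4)! = 3024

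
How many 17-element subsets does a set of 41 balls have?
C(41,17) = 41!/(17!×24!) = 151584480450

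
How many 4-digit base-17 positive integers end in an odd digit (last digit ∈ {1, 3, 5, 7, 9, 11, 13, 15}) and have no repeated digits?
Last∈{1,3,5,7,9,11,13,15}. Last=0: 0. Last nonzero: 8×15×P(15,2) = 25200. Total = 25200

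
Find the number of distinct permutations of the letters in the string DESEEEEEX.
9! / (1! × 1! × 1! × 6!) = 504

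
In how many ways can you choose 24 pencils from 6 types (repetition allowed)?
C(24+6-1, 6-1) = C(29, 5) = 118755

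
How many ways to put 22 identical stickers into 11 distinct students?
C(22+11-1, 11-1) = C(32, 10) = 64512240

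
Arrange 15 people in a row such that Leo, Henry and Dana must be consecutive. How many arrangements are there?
Treat the 3 as one block: (15-3+1)! × 3! = 6227020800 × 6 = 37362124800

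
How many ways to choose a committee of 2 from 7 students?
C(7,2) = 7!/(2!×5!) = 21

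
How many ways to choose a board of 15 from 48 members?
C(48,15) = 48!/(15!×33!) = 1093260079344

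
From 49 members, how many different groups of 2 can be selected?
C(49,2) = 49!/(2!×47!) = 1176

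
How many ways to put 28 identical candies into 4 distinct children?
C(28+4-1, 4-1) = C(31, 3) = 4495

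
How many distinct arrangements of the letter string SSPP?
4! / (2! × 2!) = 6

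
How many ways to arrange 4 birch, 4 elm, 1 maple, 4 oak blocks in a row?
13! / (4! × 4! × 1! × 4!) = 450450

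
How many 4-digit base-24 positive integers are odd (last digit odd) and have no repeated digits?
Last∈{1,3,5,7,9,11,13,15,17,19,21,23}. Last=0: 0. Last nonzero: 12×22×P(22,2) = 121968. Total = 121968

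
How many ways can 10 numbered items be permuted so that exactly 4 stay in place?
Choose the 4 fixed points C(10,4) = 210, derange the rest: !6 = Σ_{j=0}^{6} (-1)^j·6!/j! = 720 - 720 + 360 - 120 + 30 - 6 + 1 = 265. Product = 210 × 265 = 55650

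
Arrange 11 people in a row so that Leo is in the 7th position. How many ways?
Fix one position: (11-1)! = 3628800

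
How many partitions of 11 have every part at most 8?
Let r_j(i) = number of partitions of i into parts ≤ j, for i = 0..11. r_1(i) = 1 for all i; r_j(i) = r_{j-1}(i) + r_j(i-j). Rows j = 2..8: ≤2: 1 1 2 2 3 3 4 4 5 5 6 6; ≤3: 1 1 2 3 4 5 7 8 10 12 14 16; ≤4: 1 1 2 3 5 6 9 11 15 18 23 27; ≤5: 1 1 2 3 5 7 10 13 18 23 30 37; ≤6: 1 1 2 3 5 7 11 14 20 26 35 44; ≤7: 1 1 2 3 5 7 11 15 21 28 38 49; ≤8: 1 1 2 3 5 7 11 15 22 29 40 52. r_8(11) = 52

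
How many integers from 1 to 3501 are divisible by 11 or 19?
⌊3501/11⌋ + ⌊3501/19⌋ - ⌊3501/209⌋ = 318 + 184 - 16 = 486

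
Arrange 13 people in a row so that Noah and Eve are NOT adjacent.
Total - adjacent = 13! - (13-1)!×2 = 6227020800 - 958003200 = 5269017600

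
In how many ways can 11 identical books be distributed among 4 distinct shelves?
C(11+4-1, 4-1) = C(14, 3) = 364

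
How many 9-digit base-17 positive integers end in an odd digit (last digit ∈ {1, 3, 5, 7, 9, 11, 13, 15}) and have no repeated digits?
Last∈{1,3,5,7,9,11,13,15}. Last=0: 0. Last nonzero: 8×15×P(15,7) = 3891888000. Total = 3891888000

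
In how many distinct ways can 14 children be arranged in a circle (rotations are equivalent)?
Circular: fix one position, arrange the rest. (14-1)! = 6227020800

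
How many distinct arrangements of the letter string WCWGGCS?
7! / (2! × 2! × 1! × 2!) = 630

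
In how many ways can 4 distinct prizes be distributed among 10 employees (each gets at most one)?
P(10,4) = 10!/(10-4)! = 5040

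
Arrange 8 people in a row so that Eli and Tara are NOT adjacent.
Total - adjacent = 8! - (8-1)!×2 = 40320 - 10080 = 30240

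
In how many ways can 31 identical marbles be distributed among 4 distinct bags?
C(31+4-1, 4-1) = C(34, 3) = 5984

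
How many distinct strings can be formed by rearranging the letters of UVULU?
5! / (1! × 3! × 1!) = 20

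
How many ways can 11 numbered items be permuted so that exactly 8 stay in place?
Choose the 8 fixed points C(11,8) = 165, derange the rest: !3 = Σ_{j=0}^{3} (-1)^j·3!/j! = 6 - 6 + 3 - 1 = 2. Product = 165 × 2 = 330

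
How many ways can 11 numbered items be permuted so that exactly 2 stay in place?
Choose the 2 fixed points C(11,2) = 55, derange the rest: !9 = Σ_{j=0}^{9} (-1)^j·9!/j! = 362880 - 362880 + 181440 - 60480 + 15120 - 3024 + 504 - 72 + 9 - 1 = 133496. Product = 55 × 133496 = 7342280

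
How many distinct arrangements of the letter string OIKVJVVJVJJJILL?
15! / (4! × 1! × 2! × 1! × 2! × 5!) = 113513400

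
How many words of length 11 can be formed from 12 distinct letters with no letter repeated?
P(12,11) = 12!/(12-11)! = 479001600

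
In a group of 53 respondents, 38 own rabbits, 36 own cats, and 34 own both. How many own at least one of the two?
|A∪B| = |A| + |B| - |A∩B| = 38 + 36 - 34 = 40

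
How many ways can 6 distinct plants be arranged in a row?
6! = 720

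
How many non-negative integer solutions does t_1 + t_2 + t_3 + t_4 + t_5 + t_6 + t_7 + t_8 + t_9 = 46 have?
C(46+9-1, 9-1) = C(54, 8) = 1040465790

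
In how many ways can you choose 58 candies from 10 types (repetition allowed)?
C(58+10-1, 10-1) = C(67, 9) = 42757703560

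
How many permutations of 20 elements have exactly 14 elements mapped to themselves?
Choose the 14 fixed points C(20,14) = 38760, derange the rest: !6 = Σ_{j=0}^{6} (-1)^j·6!/j! = 720 - 720 + 360 - 120 + 30 - 6 + 1 = 265. Product = 38760 × 265 = 10271400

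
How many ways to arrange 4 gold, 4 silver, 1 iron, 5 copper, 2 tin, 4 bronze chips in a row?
20! / (4! × 4! × 1! × 5! × 2! × 4!) = 733296564000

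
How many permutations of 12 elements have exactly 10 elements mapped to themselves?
Choose the 10 fixed points C(12,10) = 66, derange the rest: !2 = Σ_{j=0}^{2} (-1)^j·2!/j! = 2 - 2 + 1 = 1. Product = 66 × 1 = 66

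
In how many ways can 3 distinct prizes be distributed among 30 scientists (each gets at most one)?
P(30,3) = 30!/(30-3)! = 24360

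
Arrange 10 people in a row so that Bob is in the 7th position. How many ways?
Fix one position: (10-1)! = 362880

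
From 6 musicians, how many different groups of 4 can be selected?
C(6,4) = 6!/(4!×2!) = 15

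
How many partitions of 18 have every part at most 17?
Let r_j(i) = number of partitions of i into parts ≤ j, for i = 0..18. r_1(i) = 1 for all i; r_j(i) = r_{j-1}(i) + r_j(i-j). Rows j = 2..17: ≤2: 1 1 2 2 3 3 4 4 5 5 6 6 7 7 8 8 9 9 10; ≤3: 1 1 2 3 4 5 7 8 10 12 14 16 19 21 24 27 30 33 37; ≤4: 1 1 2 3 5 6 9 11 15 18 23 27 34 39 47 54 64 72 84; ≤5: 1 1 2 3 5 7 10 13 18 23 30 37 47 57 70 84 101 119 141; ≤6: 1 1 2 3 5 7 11 14 20 26 35 44 58 71 90 110 136 163 199; ≤7: 1 1 2 3 5 7 11 15 21 28 38 49 65 82 105 131 164 201 248; ≤8: 1 1 2 3 5 7 11 15 22 29 40 52 70 89 116 146 186 230 288; ≤9: 1 1 2 3 5 7 11 15 22 30 41 54 73 94 123 157 201 252 318; ≤10: 1 1 2 3 5 7 11 15 22 30 42 55 75 97 128 164 212 267 340; ≤11: 1 1 2 3 5 7 11 15 22 30 42 56 76 99 131 169 219 278 355; ≤12: 1 1 2 3 5 7 11 15 22 30 42 56 77 100 133 172 224 285 366; ≤13: 1 1 2 3 5 7 11 15 22 30 42 56 77 101 134 174 227 290 373; ≤14: 1 1 2 3 5 7 11 15 22 30 42 56 77 101 135 175 229 293 378; ≤15: 1 1 2 3 5 7 11 15 22 30 42 56 77 101 135 176 230 295 381; ≤16: 1 1 2 3 5 7 11 15 22 30 42 56 77 101 135 176 231 296 383; ≤17: 1 1 2 3 5 7 11 15 22 30 42 56 77 101 135 176 231 297 384. r_17(18) = 384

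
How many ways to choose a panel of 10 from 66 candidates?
C(66,10) = 66!/(10!×56!) = 210980549208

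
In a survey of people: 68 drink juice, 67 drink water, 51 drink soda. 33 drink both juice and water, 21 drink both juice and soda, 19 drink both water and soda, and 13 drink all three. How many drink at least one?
|A∪B∪C| = 68+67+51-33-21-19+13 = 126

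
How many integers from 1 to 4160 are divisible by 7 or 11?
⌊4160/7⌋ + ⌊4160/11⌋ - ⌊4160/77⌋ = 594 + 378 - 54 = 918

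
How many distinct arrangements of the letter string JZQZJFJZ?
8! / (1! × 3! × 1! × 3!) = 1120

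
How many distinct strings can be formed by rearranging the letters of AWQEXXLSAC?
10! / (2! × 1! × 1! × 1! × 2! × 1! × 1! × 1!) = 907200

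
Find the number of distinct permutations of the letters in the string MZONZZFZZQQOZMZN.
16! / (2! × 2! × 1! × 7! × 2! × 2!) = 259459200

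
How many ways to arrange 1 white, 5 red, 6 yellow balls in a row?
12! / (1! × 5! × 6!) = 5544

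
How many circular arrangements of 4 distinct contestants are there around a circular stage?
Circular: fix one position, arrange the rest. (4-1)! = 6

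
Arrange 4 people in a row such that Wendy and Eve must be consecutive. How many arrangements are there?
Treat the 2 as one block: (4-2+1)! × 2! = 6 × 2 = 12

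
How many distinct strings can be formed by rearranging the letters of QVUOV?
5! / (1! × 1! × 2! × 1!) = 60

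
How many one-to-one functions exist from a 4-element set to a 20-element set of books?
P(20,4) = 20!/(20-4)! = 116280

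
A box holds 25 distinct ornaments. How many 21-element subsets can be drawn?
C(25,21) = 25!/(21!×4!) = 12650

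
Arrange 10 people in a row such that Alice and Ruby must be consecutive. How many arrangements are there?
Treat the 2 as one block: (10-2+1)! × 2! = 362880 × 2 = 725760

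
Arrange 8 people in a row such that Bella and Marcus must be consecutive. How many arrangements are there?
Treat the 2 as one block: (8-2+1)! × 2! = 5040 × 2 = 10080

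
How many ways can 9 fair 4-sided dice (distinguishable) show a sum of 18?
Coefficient of x^18 in (x + x² + ... + x^4)^9. By inclusion-exclusion on dice exceeding 4: Σ_j (-1)^j C(9,j)·C(18-1-4j, 8) = C(9,0)·C(17,8) - C(9,1)·C(13,8) + C(9,2)·C(9,8) = 1·24310 - 9·1287 + 36·9 = 13051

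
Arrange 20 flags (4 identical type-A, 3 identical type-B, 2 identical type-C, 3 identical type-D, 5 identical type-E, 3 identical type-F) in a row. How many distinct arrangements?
20! / (4! × 3! × 2! × 3! × 5! × 3!) = 1955457504000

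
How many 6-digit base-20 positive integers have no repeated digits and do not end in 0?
Last digit: 19 nonzero choices. First digit: 18 (nonzero, ≠last). Middle 4: P(18,4) = 73440. Total = 25116480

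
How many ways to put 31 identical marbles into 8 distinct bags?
C(31+8-1, 8-1) = C(38, 7) = 12620256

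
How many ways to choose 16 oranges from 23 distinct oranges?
C(23,16) = 23!/(16!×7!) = 245157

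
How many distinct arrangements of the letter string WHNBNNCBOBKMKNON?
16! / (2! × 3! × 5! × 1! × 1! × 1! × 1! × 2!) = 7264857600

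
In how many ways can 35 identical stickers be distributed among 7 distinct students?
C(35+7-1, 7-1) = C(41, 6) = 4496388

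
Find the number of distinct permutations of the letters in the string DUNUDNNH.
8! / (3! × 2! × 2! × 1!) = 1680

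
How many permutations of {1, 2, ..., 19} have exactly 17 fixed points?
Choose the 17 fixed points C(19,17) = 171, derange the rest: !2 = Σ_{j=0}^{2} (-1)^j·2!/j! = 2 - 2 + 1 = 1. Product = 171 × 1 = 171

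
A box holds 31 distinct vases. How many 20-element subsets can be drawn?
C(31,20) = 31!/(20!×11!) = 84672315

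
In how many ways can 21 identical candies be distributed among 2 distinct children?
C(21+2-1, 2-1) = C(22, 1) = 22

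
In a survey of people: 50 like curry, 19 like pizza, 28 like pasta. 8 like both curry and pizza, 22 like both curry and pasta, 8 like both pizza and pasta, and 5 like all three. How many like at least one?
|A∪B∪C| = 50+19+28-8-22-8+5 = 64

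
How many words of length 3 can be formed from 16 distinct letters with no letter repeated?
P(16,3) = 16!/(16-3)! = 3360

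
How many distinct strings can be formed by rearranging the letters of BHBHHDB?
7! / (3! × 1! × 3!) = 140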